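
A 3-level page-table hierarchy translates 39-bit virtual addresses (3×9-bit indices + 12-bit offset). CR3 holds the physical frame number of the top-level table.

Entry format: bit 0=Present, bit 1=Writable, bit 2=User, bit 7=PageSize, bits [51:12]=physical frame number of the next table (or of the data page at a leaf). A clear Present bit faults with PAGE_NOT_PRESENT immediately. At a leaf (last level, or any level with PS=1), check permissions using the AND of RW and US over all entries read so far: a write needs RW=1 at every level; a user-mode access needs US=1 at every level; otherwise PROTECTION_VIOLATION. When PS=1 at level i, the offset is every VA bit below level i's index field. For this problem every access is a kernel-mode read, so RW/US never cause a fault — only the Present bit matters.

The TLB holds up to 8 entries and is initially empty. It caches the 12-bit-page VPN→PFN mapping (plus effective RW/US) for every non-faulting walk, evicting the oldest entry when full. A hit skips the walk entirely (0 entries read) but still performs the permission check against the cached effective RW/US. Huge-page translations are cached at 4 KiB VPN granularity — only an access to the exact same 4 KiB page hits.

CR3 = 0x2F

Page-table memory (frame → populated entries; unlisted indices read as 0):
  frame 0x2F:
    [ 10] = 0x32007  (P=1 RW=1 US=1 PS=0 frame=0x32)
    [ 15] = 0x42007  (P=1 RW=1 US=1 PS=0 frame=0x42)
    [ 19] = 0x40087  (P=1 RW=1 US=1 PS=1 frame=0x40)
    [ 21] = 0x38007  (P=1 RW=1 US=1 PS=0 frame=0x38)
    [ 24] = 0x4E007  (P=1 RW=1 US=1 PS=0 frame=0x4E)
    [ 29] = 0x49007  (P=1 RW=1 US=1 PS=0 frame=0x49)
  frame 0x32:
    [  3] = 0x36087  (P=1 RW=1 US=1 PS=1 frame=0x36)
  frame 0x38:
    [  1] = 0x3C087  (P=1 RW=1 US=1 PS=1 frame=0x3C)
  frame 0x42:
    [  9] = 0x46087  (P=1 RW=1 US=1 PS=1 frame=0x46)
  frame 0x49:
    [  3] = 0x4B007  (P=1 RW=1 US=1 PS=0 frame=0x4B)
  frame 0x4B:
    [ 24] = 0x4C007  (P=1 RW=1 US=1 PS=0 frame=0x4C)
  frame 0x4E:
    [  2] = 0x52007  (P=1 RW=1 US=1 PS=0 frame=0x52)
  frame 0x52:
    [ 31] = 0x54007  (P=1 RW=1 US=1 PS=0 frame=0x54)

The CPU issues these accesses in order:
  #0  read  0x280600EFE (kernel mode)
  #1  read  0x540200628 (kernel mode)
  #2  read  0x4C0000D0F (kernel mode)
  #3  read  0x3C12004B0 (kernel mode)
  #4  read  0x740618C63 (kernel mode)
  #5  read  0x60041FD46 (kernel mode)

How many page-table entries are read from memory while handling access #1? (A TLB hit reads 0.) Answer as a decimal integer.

Walk each access:
#0 VA=0x280600EFE (r,kernel):
  L0: frame=0x2F idx=10 entry=0x32007 [P=1 RW=1 US=1 PS=0]
  L1: frame=0x32 idx=3 entry=0x36087 [P=1 RW=1 US=1 PS=1]
  ⇒ phys 0x36EFE (huge @L1)  [2 reads]
#1 VA=0x540200628 (r,kernel):
  L0: frame=0x2F idx=21 entry=0x38007 [P=1 RW=1 US=1 PS=0]
  L1: frame=0x38 idx=1 entry=0x3C087 [P=1 RW=1 US=1 PS=1]
  ⇒ phys 0x3C628 (huge @L1)  [2 reads]
#2 VA=0x4C0000D0F (r,kernel):
  L0: frame=0x2F idx=19 entry=0x40087 [P=1 RW=1 US=1 PS=1]
  ⇒ phys 0x40D0F (huge @L0)  [1 reads]
#3 VA=0x3C12004B0 (r,kernel):
  L0: frame=0x2F idx=15 entry=0x42007 [P=1 RW=1 US=1 PS=0]
  L1: frame=0x42 idx=9 entry=0x46087 [P=1 RW=1 US=1 PS=1]
  ⇒ phys 0x464B0 (huge @L1)  [2 reads]
#4 VA=0x740618C63 (r,kernel):
  L0: frame=0x2F idx=29 entry=0x49007 [P=1 RW=1 US=1 PS=0]
  L1: frame=0x49 idx=3 entry=0x4B007 [P=1 RW=1 US=1 PS=0]
  L2: frame=0x4B idx=24 entry=0x4C007 [P=1 RW=1 US=1 PS=0]
  ⇒ phys 0x4CC63  [3 reads]
#5 VA=0x60041FD46 (r,kernel):
  L0: frame=0x2F idx=24 entry=0x4E007 [P=1 RW=1 US=1 PS=0]
  L1: frame=0x4E idx=2 entry=0x52007 [P=1 RW=1 US=1 PS=0]
  L2: frame=0x52 idx=31 entry=0x54007 [P=1 RW=1 US=1 PS=0]
  ⇒ phys 0x54D46  [3 reads]

Entries read for #1: 2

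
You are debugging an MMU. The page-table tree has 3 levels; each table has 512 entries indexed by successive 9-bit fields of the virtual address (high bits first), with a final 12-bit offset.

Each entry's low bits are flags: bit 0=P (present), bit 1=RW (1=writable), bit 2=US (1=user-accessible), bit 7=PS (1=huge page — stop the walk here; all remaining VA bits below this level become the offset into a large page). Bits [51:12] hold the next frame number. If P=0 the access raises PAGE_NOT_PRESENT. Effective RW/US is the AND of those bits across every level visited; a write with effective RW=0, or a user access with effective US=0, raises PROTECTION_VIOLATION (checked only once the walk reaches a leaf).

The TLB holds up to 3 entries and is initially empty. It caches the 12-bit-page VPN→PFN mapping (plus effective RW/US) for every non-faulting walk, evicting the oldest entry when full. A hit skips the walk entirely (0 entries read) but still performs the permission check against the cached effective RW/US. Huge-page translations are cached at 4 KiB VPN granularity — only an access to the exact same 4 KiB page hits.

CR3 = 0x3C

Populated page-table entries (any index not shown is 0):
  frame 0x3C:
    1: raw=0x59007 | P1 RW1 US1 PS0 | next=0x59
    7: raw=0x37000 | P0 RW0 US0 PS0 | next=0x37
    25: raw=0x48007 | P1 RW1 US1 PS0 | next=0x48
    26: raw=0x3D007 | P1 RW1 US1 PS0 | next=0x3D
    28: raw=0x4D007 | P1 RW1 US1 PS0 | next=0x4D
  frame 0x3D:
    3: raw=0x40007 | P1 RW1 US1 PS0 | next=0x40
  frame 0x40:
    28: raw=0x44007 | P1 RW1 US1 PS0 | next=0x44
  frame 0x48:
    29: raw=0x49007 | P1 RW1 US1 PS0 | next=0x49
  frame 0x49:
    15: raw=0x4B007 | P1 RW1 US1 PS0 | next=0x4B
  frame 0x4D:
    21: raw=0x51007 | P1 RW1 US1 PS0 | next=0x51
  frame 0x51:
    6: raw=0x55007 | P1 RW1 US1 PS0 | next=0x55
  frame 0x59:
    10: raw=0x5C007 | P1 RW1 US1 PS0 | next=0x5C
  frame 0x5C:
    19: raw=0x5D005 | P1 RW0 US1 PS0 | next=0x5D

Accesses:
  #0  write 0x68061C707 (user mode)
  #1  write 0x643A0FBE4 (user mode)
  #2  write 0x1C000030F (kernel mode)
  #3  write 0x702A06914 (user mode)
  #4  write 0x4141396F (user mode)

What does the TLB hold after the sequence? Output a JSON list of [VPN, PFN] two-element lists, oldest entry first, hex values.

Walk each access:
#0 VA=0x68061C707 (w,user):
  L0 @0x3C[26] → 0x3D007  P=1,RW=1,US=1,PS=0
  L1 @0x3D[3] → 0x40007  P=1,RW=1,US=1,PS=0
  L2 @0x40[28] → 0x44007  P=1,RW=1,US=1,PS=0
  ⇒ phys 0x44707  [3 reads]
#1 VA=0x643A0FBE4 (w,user):
  L0 @0x3C[25] → 0x48007  P=1,RW=1,US=1,PS=0
  L1 @0x48[29] → 0x49007  P=1,RW=1,US=1,PS=0
  L2 @0x49[15] → 0x4B007  P=1,RW=1,US=1,PS=0
  ⇒ phys 0x4BBE4  [3 reads]
#2 VA=0x1C000030F (w,kernel):
  L0 @0x3C[7] → 0x37000  P=0,RW=0,US=0,PS=0
  ⇒ fault: PAGE_NOT_PRESENT  — 1 lookups
#3 VA=0x702A06914 (w,user):
  L0 @0x3C[28] → 0x4D007  P=1,RW=1,US=1,PS=0
  L1 @0x4D[21] → 0x51007  P=1,RW=1,US=1,PS=0
  L2 @0x51[6] → 0x55007  P=1,RW=1,US=1,PS=0
  ⇒ phys 0x55914  [3 reads]
#4 VA=0x4141396F (w,user):
  L0 @0x3C[1] → 0x59007  P=1,RW=1,US=1,PS=0
  L1 @0x59[10] → 0x5C007  P=1,RW=1,US=1,PS=0
  L2 @0x5C[19] → 0x5D005  P=1,RW=0,US=1,PS=0
  ⇒ fault: PROTECTION_VIOLATION  — 3 lookups

TLB: [["0x68061C", "0x44"], ["0x643A0F", "0x4B"], ["0x702A06", "0x55"]]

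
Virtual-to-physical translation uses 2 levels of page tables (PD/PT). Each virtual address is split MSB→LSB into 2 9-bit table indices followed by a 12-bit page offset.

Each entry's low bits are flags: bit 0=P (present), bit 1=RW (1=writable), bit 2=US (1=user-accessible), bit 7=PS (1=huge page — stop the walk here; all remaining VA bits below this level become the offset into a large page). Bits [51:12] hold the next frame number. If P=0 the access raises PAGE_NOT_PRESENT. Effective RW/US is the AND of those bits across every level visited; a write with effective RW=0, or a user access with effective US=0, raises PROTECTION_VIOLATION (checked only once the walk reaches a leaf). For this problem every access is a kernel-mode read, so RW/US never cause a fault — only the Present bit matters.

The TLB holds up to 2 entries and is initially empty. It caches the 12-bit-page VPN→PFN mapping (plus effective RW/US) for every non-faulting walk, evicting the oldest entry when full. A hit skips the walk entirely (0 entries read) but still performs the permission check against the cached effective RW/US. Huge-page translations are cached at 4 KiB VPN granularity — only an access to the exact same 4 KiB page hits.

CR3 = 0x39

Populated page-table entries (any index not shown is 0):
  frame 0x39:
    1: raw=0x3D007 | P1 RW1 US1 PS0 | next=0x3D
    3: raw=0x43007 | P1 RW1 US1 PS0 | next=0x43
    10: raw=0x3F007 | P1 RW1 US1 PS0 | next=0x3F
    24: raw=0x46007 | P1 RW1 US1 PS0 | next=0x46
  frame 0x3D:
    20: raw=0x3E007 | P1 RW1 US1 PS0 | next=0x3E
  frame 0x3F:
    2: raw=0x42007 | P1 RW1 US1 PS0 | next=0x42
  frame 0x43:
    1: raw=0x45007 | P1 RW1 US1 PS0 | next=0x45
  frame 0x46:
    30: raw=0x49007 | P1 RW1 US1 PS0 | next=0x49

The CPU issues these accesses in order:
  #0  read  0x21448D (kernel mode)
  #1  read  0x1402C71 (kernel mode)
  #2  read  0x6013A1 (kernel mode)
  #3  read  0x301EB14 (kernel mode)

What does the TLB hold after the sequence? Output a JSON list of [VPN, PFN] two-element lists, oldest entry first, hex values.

Trace:
#0 VA=0x21448D (r,kernel):
  [0] read 0x39 idx=1: raw=0x3D007 flags P=1 W=1 U=1 S=0
  [1] read 0x3D idx=20: raw=0x3E007 flags P=1 W=1 U=1 S=0
  → PA=0x3E48D  (2 entries read)
#1 VA=0x1402C71 (r,kernel):
  [0] read 0x39 idx=10: raw=0x3F007 flags P=1 W=1 U=1 S=0
  [1] read 0x3F idx=2: raw=0x42007 flags P=1 W=1 U=1 S=0
  → PA=0x42C71  (2 entries read)
#2 VA=0x6013A1 (r,kernel):
  [0] read 0x39 idx=3: raw=0x43007 flags P=1 W=1 U=1 S=0
  [1] read 0x43 idx=1: raw=0x45007 flags P=1 W=1 U=1 S=0
  → PA=0x453A1  (2 entries read)
#3 VA=0x301EB14 (r,kernel):
  [0] read 0x39 idx=24: raw=0x46007 flags P=1 W=1 U=1 S=0
  [1] read 0x46 idx=30: raw=0x49007 flags P=1 W=1 U=1 S=0
  → PA=0x49B14  (2 entries read)

TLB: [["0x601", "0x45"], ["0x301E", "0x49"]]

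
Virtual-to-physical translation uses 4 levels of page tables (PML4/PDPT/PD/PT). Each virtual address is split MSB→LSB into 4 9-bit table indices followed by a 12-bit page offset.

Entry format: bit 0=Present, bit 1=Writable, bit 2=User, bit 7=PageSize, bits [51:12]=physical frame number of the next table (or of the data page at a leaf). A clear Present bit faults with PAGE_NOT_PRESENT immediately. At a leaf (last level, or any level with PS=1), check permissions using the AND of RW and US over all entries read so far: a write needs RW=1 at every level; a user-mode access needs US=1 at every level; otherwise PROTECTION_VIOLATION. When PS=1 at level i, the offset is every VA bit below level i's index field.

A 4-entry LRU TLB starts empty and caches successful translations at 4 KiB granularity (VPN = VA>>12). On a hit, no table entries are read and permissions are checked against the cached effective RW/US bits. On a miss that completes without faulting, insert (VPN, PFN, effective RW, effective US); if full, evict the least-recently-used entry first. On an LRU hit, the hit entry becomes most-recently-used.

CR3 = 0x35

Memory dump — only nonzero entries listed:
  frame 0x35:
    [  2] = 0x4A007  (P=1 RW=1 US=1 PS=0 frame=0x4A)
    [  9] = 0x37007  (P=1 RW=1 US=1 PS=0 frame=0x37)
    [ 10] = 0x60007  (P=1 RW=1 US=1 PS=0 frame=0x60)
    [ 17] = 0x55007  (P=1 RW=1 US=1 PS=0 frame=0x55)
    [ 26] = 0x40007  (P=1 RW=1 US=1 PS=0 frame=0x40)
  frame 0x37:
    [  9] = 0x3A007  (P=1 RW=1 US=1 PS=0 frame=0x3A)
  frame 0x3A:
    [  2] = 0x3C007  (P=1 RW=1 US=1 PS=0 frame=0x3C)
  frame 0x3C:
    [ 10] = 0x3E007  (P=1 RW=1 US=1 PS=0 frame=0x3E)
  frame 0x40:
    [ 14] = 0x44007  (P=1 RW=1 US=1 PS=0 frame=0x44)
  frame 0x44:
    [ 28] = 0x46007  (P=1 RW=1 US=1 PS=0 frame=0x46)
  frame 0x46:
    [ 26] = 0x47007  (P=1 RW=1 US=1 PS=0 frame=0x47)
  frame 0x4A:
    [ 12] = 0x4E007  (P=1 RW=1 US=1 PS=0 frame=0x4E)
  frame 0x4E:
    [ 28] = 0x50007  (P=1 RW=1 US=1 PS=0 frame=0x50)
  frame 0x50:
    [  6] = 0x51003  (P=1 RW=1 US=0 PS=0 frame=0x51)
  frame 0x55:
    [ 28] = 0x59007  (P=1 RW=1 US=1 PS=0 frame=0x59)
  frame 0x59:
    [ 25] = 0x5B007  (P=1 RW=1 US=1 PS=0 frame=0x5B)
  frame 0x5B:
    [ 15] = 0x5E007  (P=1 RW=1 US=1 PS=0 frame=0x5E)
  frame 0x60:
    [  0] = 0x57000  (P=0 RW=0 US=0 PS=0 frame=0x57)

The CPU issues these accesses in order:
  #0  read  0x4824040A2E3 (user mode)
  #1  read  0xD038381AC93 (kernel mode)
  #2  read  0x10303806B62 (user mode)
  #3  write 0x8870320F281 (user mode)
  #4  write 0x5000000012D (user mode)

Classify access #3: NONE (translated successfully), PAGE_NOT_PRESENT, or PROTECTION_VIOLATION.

Walk each access:
#0 VA=0x4824040A2E3 (r,user):
  L0 @0x35[9] → 0x37007  P=1,RW=1,US=1,PS=0
  L1 @0x37[9] → 0x3A007  P=1,RW=1,US=1,PS=0
  L2 @0x3A[2] → 0x3C007  P=1,RW=1,US=1,PS=0
  L3 @0x3C[10] → 0x3E007  P=1,RW=1,US=1,PS=0
  → PA=0x3E2E3  (4 entries read)
#1 VA=0xD038381AC93 (r,kernel):
  L0 @0x35[26] → 0x40007  P=1,RW=1,US=1,PS=0
  L1 @0x40[14] → 0x44007  P=1,RW=1,US=1,PS=0
  L2 @0x44[28] → 0x46007  P=1,RW=1,US=1,PS=0
  L3 @0x46[26] → 0x47007  P=1,RW=1,US=1,PS=0
  → PA=0x47C93  (4 entries read)
#2 VA=0x10303806B62 (r,user):
  L0 @0x35[2] → 0x4A007  P=1,RW=1,US=1,PS=0
  L1 @0x4A[12] → 0x4E007  P=1,RW=1,US=1,PS=0
  L2 @0x4E[28] → 0x50007  P=1,RW=1,US=1,PS=0
  L3 @0x50[6] → 0x51003  P=1,RW=1,US=0,PS=0
  ⇒ fault: PROTECTION_VIOLATION  — 4 lookups
#3 VA=0x8870320F281 (w,user):
  L0 @0x35[17] → 0x55007  P=1,RW=1,US=1,PS=0
  L1 @0x55[28] → 0x59007  P=1,RW=1,US=1,PS=0
  L2 @0x59[25] → 0x5B007  P=1,RW=1,US=1,PS=0
  L3 @0x5B[15] → 0x5E007  P=1,RW=1,US=1,PS=0
  → PA=0x5E281  (4 entries read)
#4 VA=0x5000000012D (w,user):
  L0 @0x35[10] → 0x60007  P=1,RW=1,US=1,PS=0
  L1 @0x60[0] → 0x57000  P=0,RW=0,US=0,PS=0
  ⇒ fault: PAGE_NOT_PRESENT  — 2 lookups

Access #3 fault: NONE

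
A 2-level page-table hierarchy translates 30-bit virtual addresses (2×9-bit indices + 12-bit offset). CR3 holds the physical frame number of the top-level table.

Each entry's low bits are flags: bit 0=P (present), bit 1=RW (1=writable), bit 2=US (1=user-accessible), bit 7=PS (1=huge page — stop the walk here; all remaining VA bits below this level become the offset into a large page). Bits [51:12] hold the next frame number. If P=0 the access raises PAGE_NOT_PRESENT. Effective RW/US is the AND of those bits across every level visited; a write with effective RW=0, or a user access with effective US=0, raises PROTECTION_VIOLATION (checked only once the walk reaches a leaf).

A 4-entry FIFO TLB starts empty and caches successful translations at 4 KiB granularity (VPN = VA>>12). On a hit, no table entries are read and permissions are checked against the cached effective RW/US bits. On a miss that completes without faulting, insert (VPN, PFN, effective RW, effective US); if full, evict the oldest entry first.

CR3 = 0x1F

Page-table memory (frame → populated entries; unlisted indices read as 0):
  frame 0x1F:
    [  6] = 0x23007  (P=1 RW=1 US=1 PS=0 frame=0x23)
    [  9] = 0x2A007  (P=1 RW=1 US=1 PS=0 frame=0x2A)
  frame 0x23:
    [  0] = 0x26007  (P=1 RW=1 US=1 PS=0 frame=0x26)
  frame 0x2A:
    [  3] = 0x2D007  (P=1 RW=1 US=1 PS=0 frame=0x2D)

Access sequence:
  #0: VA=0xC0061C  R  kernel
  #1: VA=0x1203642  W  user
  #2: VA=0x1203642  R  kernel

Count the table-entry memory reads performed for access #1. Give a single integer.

Per-access translation:
#0 VA=0xC0061C (r,kernel):
  L0 @0x1F[6] → 0x23007  P=1,RW=1,US=1,PS=0
  L1 @0x23[0] → 0x26007  P=1,RW=1,US=1,PS=0
  ⇒ phys 0x2661C  [2 reads]
#1 VA=0x1203642 (w,user):
  L0 @0x1F[9] → 0x2A007  P=1,RW=1,US=1,PS=0
  L1 @0x2A[3] → 0x2D007  P=1,RW=1,US=1,PS=0
  ⇒ phys 0x2D642  [2 reads]
#2 VA=0x1203642 (r,kernel):
  TLB hit vpn=0x1203 → PA=0x2D642

Entries read for #1: 2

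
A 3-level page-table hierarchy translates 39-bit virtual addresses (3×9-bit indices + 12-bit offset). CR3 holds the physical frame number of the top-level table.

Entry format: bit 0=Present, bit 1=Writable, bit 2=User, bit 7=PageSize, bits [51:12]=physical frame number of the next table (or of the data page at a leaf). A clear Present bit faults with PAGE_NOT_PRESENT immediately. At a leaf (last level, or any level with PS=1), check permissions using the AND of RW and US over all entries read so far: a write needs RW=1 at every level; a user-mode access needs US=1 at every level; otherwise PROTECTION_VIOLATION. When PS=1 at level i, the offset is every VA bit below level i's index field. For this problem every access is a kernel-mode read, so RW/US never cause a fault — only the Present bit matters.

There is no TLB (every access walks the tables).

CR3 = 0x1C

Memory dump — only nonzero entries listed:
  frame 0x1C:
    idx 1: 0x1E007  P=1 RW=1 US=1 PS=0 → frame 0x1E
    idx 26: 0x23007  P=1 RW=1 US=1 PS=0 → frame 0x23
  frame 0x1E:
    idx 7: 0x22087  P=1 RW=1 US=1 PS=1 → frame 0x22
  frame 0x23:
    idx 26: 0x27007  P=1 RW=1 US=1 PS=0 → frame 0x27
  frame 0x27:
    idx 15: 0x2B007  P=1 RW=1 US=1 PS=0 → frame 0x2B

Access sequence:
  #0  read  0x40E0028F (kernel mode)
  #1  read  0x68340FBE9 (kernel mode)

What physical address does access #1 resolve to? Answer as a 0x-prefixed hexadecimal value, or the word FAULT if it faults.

Walk each access:
#0 VA=0x40E0028F (r,kernel):
  L0: frame=0x1C idx=1 entry=0x1E007 [P=1 RW=1 US=1 PS=0]
  L1: frame=0x1E idx=7 entry=0x22087 [P=1 RW=1 US=1 PS=1]
  ✓ 0x2228F (huge @L1)  — 2 lookups
#1 VA=0x68340FBE9 (r,kernel):
  L0: frame=0x1C idx=26 entry=0x23007 [P=1 RW=1 US=1 PS=0]
  L1: frame=0x23 idx=26 entry=0x27007 [P=1 RW=1 US=1 PS=0]
  L2: frame=0x27 idx=15 entry=0x2B007 [P=1 RW=1 US=1 PS=0]
  ✓ 0x2BBE9  — 3 lookups

Access #1 PA: 0x2BBE9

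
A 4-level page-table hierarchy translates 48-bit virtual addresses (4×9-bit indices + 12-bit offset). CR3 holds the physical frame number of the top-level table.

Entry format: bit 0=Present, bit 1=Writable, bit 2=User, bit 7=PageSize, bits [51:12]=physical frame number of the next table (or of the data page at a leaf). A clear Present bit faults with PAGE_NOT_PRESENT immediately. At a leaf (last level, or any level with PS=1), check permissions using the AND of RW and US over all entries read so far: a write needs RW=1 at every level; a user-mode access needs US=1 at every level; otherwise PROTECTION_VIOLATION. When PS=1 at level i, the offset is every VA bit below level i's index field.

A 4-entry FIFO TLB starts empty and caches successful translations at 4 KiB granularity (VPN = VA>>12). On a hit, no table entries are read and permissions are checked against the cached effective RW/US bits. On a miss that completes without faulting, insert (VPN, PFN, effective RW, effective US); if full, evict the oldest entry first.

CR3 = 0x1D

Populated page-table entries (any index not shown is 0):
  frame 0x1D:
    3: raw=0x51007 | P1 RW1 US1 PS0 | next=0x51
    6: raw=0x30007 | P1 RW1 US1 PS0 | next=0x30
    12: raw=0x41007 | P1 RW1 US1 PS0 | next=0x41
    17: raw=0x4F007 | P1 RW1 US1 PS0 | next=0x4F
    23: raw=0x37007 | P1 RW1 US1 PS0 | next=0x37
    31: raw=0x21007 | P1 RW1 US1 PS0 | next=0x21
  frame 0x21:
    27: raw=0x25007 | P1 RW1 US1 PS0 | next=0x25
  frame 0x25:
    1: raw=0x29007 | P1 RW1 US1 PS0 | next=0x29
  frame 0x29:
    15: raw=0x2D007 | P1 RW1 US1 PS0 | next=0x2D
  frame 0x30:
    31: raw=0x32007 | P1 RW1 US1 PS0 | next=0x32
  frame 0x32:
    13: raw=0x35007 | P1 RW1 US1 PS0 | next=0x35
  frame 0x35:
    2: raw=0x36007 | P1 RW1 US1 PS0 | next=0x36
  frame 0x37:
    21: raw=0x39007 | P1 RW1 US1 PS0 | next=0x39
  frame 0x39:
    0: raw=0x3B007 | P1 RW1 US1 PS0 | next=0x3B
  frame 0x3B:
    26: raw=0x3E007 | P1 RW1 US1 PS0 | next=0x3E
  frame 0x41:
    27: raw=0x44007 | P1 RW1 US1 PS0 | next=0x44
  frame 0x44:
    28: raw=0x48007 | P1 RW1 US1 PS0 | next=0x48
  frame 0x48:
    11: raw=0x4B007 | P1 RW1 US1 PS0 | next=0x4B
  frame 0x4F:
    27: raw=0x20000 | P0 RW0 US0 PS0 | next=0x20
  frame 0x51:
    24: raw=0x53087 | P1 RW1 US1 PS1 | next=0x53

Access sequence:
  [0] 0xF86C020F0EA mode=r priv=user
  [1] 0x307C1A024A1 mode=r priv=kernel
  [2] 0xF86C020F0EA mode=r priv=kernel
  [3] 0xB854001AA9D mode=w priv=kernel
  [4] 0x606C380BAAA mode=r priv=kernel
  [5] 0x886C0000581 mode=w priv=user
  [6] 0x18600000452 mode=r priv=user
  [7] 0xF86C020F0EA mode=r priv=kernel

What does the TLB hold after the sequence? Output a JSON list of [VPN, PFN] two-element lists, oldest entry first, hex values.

Trace:
#0 VA=0xF86C020F0EA (r,user):
  L0: frame=0x1D idx=31 entry=0x21007 [P=1 RW=1 US=1 PS=0]
  L1: frame=0x21 idx=27 entry=0x25007 [P=1 RW=1 US=1 PS=0]
  L2: frame=0x25 idx=1 entry=0x29007 [P=1 RW=1 US=1 PS=0]
  L3: frame=0x29 idx=15 entry=0x2D007 [P=1 RW=1 US=1 PS=0]
  ⇒ phys 0x2D0EA  [4 reads]
#1 VA=0x307C1A024A1 (r,kernel):
  L0: frame=0x1D idx=6 entry=0x30007 [P=1 RW=1 US=1 PS=0]
  L1: frame=0x30 idx=31 entry=0x32007 [P=1 RW=1 US=1 PS=0]
  L2: frame=0x32 idx=13 entry=0x35007 [P=1 RW=1 US=1 PS=0]
  L3: frame=0x35 idx=2 entry=0x36007 [P=1 RW=1 US=1 PS=0]
  ⇒ phys 0x364A1  [4 reads]
#2 VA=0xF86C020F0EA (r,kernel):
  TLB hit vpn=0xF86C020F → PA=0x2D0EA
#3 VA=0xB854001AA9D (w,kernel):
  L0: frame=0x1D idx=23 entry=0x37007 [P=1 RW=1 US=1 PS=0]
  L1: frame=0x37 idx=21 entry=0x39007 [P=1 RW=1 US=1 PS=0]
  L2: frame=0x39 idx=0 entry=0x3B007 [P=1 RW=1 US=1 PS=0]
  L3: frame=0x3B idx=26 entry=0x3E007 [P=1 RW=1 US=1 PS=0]
  ⇒ phys 0x3EA9D  [4 reads]
#4 VA=0x606C380BAAA (r,kernel):
  L0: frame=0x1D idx=12 entry=0x41007 [P=1 RW=1 US=1 PS=0]
  L1: frame=0x41 idx=27 entry=0x44007 [P=1 RW=1 US=1 PS=0]
  L2: frame=0x44 idx=28 entry=0x48007 [P=1 RW=1 US=1 PS=0]
  L3: frame=0x48 idx=11 entry=0x4B007 [P=1 RW=1 US=1 PS=0]
  ⇒ phys 0x4BAAA  [4 reads]
#5 VA=0x886C0000581 (w,user):
  L0: frame=0x1D idx=17 entry=0x4F007 [P=1 RW=1 US=1 PS=0]
  L1: frame=0x4F idx=27 entry=0x20000 [P=0 RW=0 US=0 PS=0]
  ✗ PAGE_NOT_PRESENT  [2 reads]
#6 VA=0x18600000452 (r,user):
  L0: frame=0x1D idx=3 entry=0x51007 [P=1 RW=1 US=1 PS=0]
  L1: frame=0x51 idx=24 entry=0x53087 [P=1 RW=1 US=1 PS=1]
  ⇒ phys 0x53452 (huge @L1)  [2 reads]
#7 VA=0xF86C020F0EA (r,kernel):
  L0: frame=0x1D idx=31 entry=0x21007 [P=1 RW=1 US=1 PS=0]
  L1: frame=0x21 idx=27 entry=0x25007 [P=1 RW=1 US=1 PS=0]
  L2: frame=0x25 idx=1 entry=0x29007 [P=1 RW=1 US=1 PS=0]
  L3: frame=0x29 idx=15 entry=0x2D007 [P=1 RW=1 US=1 PS=0]
  ⇒ phys 0x2D0EA  [4 reads]

TLB: [["0xB854001A", "0x3E"], ["0x606C380B", "0x4B"], ["0x18600000", "0x53"], ["0xF86C020F", "0x2D"]]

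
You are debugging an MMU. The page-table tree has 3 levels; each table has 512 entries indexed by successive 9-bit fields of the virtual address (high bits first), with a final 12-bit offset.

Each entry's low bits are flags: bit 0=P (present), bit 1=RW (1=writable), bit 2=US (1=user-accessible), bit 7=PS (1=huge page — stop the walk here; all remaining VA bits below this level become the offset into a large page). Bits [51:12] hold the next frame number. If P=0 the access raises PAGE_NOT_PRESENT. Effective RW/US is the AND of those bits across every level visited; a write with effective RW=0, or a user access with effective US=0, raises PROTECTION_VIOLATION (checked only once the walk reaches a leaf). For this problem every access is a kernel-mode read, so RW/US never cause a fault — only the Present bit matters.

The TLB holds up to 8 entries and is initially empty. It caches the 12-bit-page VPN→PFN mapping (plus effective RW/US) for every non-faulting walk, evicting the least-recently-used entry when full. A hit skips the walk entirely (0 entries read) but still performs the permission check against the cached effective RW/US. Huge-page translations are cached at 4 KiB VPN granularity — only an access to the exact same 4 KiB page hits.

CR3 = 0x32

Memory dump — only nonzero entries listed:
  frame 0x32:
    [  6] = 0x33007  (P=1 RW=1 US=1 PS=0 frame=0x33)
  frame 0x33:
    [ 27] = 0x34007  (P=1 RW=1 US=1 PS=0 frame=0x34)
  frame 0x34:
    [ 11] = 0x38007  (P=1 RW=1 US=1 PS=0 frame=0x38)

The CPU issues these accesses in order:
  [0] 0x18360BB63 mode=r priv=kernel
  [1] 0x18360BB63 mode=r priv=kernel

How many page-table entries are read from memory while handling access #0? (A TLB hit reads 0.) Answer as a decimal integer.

Trace:
#0 VA=0x18360BB63 (r,kernel):
  L0: frame=0x32 idx=6 entry=0x33007 [P=1 RW=1 US=1 PS=0]
  L1: frame=0x33 idx=27 entry=0x34007 [P=1 RW=1 US=1 PS=0]
  L2: frame=0x34 idx=11 entry=0x38007 [P=1 RW=1 US=1 PS=0]
  → PA=0x38B63  (3 entries read)
#1 VA=0x18360BB63 (r,kernel):
  TLB hit vpn=0x18360B → PA=0x38B63

Entries read for #0: 3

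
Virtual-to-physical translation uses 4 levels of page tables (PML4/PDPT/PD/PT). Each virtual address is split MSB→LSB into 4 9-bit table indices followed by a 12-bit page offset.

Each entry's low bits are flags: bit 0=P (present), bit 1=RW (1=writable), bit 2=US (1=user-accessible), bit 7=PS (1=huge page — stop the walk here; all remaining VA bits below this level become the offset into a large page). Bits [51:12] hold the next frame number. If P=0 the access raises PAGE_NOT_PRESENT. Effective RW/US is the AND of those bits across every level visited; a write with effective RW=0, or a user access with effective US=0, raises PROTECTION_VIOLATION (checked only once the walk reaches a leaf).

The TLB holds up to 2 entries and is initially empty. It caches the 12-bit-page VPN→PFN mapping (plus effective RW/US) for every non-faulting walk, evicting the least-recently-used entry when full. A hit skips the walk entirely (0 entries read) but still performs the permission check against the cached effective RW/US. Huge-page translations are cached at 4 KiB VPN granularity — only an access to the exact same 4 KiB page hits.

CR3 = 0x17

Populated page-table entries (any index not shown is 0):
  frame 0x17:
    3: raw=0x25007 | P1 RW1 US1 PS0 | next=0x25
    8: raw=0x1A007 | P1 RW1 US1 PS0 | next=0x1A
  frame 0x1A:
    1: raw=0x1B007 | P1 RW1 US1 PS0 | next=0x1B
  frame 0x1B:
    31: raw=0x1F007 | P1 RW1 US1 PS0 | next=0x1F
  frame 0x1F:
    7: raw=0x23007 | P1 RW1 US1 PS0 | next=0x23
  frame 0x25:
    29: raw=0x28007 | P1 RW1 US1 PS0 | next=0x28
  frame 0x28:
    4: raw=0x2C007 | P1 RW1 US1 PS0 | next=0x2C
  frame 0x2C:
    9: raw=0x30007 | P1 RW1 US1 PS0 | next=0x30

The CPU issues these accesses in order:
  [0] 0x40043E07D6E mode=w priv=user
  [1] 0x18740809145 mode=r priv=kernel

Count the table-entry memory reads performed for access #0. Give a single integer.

Trace:
#0 VA=0x40043E07D6E (w,user):
  lvl0: tbl 0x17, slot 8 ⇒ 0x1A007 (P1/RW1/US1/PS0)
  lvl1: tbl 0x1A, slot 1 ⇒ 0x1B007 (P1/RW1/US1/PS0)
  lvl2: tbl 0x1B, slot 31 ⇒ 0x1F007 (P1/RW1/US1/PS0)
  lvl3: tbl 0x1F, slot 7 ⇒ 0x23007 (P1/RW1/US1/PS0)
  ⇒ phys 0x23D6E  [4 reads]
#1 VA=0x18740809145 (r,kernel):
  lvl0: tbl 0x17, slot 3 ⇒ 0x25007 (P1/RW1/US1/PS0)
  lvl1: tbl 0x25, slot 29 ⇒ 0x28007 (P1/RW1/US1/PS0)
  lvl2: tbl 0x28, slot 4 ⇒ 0x2C007 (P1/RW1/US1/PS0)
  lvl3: tbl 0x2C, slot 9 ⇒ 0x30007 (P1/RW1/US1/PS0)
  ⇒ phys 0x30145  [4 reads]

Entries read for #0: 4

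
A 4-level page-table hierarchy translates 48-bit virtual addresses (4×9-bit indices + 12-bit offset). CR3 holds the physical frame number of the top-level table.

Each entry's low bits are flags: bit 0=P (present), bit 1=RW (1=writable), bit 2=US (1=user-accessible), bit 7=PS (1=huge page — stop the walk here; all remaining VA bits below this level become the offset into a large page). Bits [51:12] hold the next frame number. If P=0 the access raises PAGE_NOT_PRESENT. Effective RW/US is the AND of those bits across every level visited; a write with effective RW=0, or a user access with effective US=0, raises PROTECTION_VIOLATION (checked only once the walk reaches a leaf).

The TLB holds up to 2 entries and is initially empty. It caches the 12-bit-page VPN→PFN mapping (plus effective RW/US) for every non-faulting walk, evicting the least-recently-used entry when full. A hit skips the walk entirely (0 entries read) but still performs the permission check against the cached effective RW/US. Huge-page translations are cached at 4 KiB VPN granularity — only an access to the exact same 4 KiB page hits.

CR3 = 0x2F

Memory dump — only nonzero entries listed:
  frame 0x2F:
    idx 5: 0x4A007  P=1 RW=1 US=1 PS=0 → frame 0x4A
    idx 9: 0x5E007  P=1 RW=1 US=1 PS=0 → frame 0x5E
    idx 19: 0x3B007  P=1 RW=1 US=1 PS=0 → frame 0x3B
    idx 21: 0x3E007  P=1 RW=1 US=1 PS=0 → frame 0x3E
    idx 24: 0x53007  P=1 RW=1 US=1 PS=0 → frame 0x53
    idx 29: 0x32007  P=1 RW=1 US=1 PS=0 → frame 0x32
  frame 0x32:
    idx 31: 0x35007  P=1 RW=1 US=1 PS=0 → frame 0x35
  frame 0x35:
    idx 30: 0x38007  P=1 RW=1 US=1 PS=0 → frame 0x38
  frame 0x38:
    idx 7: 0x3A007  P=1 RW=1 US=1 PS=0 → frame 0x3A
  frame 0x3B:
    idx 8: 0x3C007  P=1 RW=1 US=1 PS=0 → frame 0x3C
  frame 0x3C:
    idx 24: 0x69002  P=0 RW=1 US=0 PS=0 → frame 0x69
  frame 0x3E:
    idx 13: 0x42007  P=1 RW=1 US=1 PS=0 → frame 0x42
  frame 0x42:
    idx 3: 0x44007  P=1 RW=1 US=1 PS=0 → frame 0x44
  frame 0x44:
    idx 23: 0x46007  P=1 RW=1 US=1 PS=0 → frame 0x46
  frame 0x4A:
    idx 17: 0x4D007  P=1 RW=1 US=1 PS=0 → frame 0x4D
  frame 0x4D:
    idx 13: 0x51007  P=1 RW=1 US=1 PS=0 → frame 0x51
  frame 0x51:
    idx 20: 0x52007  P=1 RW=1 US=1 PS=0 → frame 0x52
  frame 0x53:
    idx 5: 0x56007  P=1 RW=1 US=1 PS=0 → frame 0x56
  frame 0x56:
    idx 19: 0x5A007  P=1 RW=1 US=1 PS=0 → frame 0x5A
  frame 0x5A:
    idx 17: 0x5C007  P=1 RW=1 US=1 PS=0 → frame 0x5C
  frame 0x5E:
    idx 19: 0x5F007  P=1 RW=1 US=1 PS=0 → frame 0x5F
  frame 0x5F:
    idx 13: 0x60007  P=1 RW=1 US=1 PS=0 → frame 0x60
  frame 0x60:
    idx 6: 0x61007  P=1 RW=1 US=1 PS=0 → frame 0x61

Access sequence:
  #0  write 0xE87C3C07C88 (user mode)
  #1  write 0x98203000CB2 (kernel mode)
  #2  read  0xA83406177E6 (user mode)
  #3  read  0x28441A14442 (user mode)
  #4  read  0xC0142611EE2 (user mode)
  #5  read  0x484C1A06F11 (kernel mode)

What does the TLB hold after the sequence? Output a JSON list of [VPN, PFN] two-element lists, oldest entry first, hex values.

Trace:
#0 VA=0xE87C3C07C88 (w,user):
  L0: frame=0x2F idx=29 entry=0x32007 [P=1 RW=1 US=1 PS=0]
  L1: frame=0x32 idx=31 entry=0x35007 [P=1 RW=1 US=1 PS=0]
  L2: frame=0x35 idx=30 entry=0x38007 [P=1 RW=1 US=1 PS=0]
  L3: frame=0x38 idx=7 entry=0x3A007 [P=1 RW=1 US=1 PS=0]
  → PA=0x3AC88  (4 entries read)
#1 VA=0x98203000CB2 (w,kernel):
  L0: frame=0x2F idx=19 entry=0x3B007 [P=1 RW=1 US=1 PS=0]
  L1: frame=0x3B idx=8 entry=0x3C007 [P=1 RW=1 US=1 PS=0]
  L2: frame=0x3C idx=24 entry=0x69002 [P=0 RW=1 US=0 PS=0]
  ⇒ fault: PAGE_NOT_PRESENT  — 3 lookups
#2 VA=0xA83406177E6 (r,user):
  L0: frame=0x2F idx=21 entry=0x3E007 [P=1 RW=1 US=1 PS=0]
  L1: frame=0x3E idx=13 entry=0x42007 [P=1 RW=1 US=1 PS=0]
  L2: frame=0x42 idx=3 entry=0x44007 [P=1 RW=1 US=1 PS=0]
  L3: frame=0x44 idx=23 entry=0x46007 [P=1 RW=1 US=1 PS=0]
  → PA=0x467E6  (4 entries read)
#3 VA=0x28441A14442 (r,user):
  L0: frame=0x2F idx=5 entry=0x4A007 [P=1 RW=1 US=1 PS=0]
  L1: frame=0x4A idx=17 entry=0x4D007 [P=1 RW=1 US=1 PS=0]
  L2: frame=0x4D idx=13 entry=0x51007 [P=1 RW=1 US=1 PS=0]
  L3: frame=0x51 idx=20 entry=0x52007 [P=1 RW=1 US=1 PS=0]
  → PA=0x52442  (4 entries read)
#4 VA=0xC0142611EE2 (r,user):
  L0: frame=0x2F idx=24 entry=0x53007 [P=1 RW=1 US=1 PS=0]
  L1: frame=0x53 idx=5 entry=0x56007 [P=1 RW=1 US=1 PS=0]
  L2: frame=0x56 idx=19 entry=0x5A007 [P=1 RW=1 US=1 PS=0]
  L3: frame=0x5A idx=17 entry=0x5C007 [P=1 RW=1 US=1 PS=0]
  → PA=0x5CEE2  (4 entries read)
#5 VA=0x484C1A06F11 (r,kernel):
  L0: frame=0x2F idx=9 entry=0x5E007 [P=1 RW=1 US=1 PS=0]
  L1: frame=0x5E idx=19 entry=0x5F007 [P=1 RW=1 US=1 PS=0]
  L2: frame=0x5F idx=13 entry=0x60007 [P=1 RW=1 US=1 PS=0]
  L3: frame=0x60 idx=6 entry=0x61007 [P=1 RW=1 US=1 PS=0]
  → PA=0x61F11  (4 entries read)

TLB: [["0xC0142611", "0x5C"], ["0x484C1A06", "0x61"]]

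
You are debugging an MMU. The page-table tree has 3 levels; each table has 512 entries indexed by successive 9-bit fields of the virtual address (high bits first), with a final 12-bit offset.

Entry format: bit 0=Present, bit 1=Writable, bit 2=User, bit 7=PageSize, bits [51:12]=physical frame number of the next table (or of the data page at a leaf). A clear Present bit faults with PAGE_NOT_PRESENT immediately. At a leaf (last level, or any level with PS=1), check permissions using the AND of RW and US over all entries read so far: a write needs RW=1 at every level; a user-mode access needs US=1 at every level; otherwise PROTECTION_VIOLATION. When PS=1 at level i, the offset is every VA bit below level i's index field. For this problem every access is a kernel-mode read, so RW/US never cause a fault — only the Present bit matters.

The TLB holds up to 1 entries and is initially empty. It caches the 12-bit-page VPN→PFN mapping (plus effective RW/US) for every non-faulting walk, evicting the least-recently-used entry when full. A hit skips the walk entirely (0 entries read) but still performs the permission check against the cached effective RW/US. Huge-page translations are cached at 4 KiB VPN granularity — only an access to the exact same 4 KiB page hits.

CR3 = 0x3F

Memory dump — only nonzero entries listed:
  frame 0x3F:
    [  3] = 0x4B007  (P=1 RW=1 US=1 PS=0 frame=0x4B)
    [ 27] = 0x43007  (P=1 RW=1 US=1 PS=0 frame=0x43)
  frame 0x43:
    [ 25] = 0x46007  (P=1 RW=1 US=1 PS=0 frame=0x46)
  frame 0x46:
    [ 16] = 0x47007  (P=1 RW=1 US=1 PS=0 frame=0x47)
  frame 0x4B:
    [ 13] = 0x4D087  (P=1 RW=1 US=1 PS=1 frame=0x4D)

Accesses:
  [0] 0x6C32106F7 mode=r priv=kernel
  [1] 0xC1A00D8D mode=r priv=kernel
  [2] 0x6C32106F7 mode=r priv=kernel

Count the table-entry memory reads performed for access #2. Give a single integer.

Trace:
#0 VA=0x6C32106F7 (r,kernel):
  [0] read 0x3F idx=27: raw=0x43007 flags P=1 W=1 U=1 S=0
  [1] read 0x43 idx=25: raw=0x46007 flags P=1 W=1 U=1 S=0
  [2] read 0x46 idx=16: raw=0x47007 flags P=1 W=1 U=1 S=0
  ⇒ phys 0x476F7  [3 reads]
#1 VA=0xC1A00D8D (r,kernel):
  [0] read 0x3F idx=3: raw=0x4B007 flags P=1 W=1 U=1 S=0
  [1] read 0x4B idx=13: raw=0x4D087 flags P=1 W=1 U=1 S=1
  ⇒ phys 0x4DD8D (huge @L1)  [2 reads]
#2 VA=0x6C32106F7 (r,kernel):
  [0] read 0x3F idx=27: raw=0x43007 flags P=1 W=1 U=1 S=0
  [1] read 0x43 idx=25: raw=0x46007 flags P=1 W=1 U=1 S=0
  [2] read 0x46 idx=16: raw=0x47007 flags P=1 W=1 U=1 S=0
  ⇒ phys 0x476F7  [3 reads]

Entries read for #2: 3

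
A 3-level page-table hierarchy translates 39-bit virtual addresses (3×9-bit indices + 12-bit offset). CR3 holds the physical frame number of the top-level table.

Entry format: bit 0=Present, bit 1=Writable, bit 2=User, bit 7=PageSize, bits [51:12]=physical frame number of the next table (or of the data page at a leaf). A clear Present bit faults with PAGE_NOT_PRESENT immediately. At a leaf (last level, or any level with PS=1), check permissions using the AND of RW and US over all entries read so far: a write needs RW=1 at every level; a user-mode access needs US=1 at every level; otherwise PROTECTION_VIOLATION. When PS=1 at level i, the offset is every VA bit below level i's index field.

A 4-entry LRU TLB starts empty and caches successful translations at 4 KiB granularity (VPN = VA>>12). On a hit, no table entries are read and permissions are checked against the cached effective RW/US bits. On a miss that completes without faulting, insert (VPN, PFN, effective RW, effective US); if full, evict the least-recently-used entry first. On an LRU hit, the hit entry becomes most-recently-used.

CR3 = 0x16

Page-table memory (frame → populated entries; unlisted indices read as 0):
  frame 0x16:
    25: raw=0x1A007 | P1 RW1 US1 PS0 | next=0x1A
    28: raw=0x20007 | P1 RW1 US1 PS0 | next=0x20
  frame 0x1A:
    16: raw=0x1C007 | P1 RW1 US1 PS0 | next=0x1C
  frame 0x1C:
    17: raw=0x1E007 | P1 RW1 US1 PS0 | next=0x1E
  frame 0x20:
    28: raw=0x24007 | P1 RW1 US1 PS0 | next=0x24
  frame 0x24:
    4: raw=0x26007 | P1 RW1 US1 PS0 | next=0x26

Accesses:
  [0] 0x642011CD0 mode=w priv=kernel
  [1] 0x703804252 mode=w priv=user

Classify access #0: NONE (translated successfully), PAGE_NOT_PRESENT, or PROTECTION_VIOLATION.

Walk each access:
#0 VA=0x642011CD0 (w,kernel):
  lvl0: tbl 0x16, slot 25 ⇒ 0x1A007 (P1/RW1/US1/PS0)
  lvl1: tbl 0x1A, slot 16 ⇒ 0x1C007 (P1/RW1/US1/PS0)
  lvl2: tbl 0x1C, slot 17 ⇒ 0x1E007 (P1/RW1/US1/PS0)
  ✓ 0x1ECD0  — 3 lookups
#1 VA=0x703804252 (w,user):
  lvl0: tbl 0x16, slot 28 ⇒ 0x20007 (P1/RW1/US1/PS0)
  lvl1: tbl 0x20, slot 28 ⇒ 0x24007 (P1/RW1/US1/PS0)
  lvl2: tbl 0x24, slot 4 ⇒ 0x26007 (P1/RW1/US1/PS0)
  ✓ 0x26252  — 3 lookups

Access #0 fault: NONE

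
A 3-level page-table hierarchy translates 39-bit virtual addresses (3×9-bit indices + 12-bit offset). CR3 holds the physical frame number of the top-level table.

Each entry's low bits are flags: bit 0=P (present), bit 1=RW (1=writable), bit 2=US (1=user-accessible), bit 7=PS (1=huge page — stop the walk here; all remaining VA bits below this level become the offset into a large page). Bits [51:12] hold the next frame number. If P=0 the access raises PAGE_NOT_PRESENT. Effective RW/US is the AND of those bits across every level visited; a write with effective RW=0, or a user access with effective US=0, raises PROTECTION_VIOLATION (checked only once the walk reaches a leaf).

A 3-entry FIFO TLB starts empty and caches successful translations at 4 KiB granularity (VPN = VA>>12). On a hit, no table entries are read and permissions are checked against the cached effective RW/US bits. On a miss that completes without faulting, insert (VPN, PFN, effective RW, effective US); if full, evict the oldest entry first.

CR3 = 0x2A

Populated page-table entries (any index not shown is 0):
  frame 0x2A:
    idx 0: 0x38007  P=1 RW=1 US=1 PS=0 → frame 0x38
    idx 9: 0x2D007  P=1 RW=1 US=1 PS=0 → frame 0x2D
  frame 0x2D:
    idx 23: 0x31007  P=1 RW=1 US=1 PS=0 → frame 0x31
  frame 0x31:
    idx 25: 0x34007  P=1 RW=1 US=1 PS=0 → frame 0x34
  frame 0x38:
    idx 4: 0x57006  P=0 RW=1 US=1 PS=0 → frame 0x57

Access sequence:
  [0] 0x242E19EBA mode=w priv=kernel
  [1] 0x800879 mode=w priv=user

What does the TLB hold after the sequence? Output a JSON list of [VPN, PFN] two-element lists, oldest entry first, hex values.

Per-access translation:
#0 VA=0x242E19EBA (w,kernel):
  L0: frame=0x2A idx=9 entry=0x2D007 [P=1 RW=1 US=1 PS=0]
  L1: frame=0x2D idx=23 entry=0x31007 [P=1 RW=1 US=1 PS=0]
  L2: frame=0x31 idx=25 entry=0x34007 [P=1 RW=1 US=1 PS=0]
  ⇒ phys 0x34EBA  [3 reads]
#1 VA=0x800879 (w,user):
  L0: frame=0x2A idx=0 entry=0x38007 [P=1 RW=1 US=1 PS=0]
  L1: frame=0x38 idx=4 entry=0x57006 [P=0 RW=1 US=1 PS=0]
  ✗ PAGE_NOT_PRESENT  [2 reads]

TLB: [["0x242E19", "0x34"]]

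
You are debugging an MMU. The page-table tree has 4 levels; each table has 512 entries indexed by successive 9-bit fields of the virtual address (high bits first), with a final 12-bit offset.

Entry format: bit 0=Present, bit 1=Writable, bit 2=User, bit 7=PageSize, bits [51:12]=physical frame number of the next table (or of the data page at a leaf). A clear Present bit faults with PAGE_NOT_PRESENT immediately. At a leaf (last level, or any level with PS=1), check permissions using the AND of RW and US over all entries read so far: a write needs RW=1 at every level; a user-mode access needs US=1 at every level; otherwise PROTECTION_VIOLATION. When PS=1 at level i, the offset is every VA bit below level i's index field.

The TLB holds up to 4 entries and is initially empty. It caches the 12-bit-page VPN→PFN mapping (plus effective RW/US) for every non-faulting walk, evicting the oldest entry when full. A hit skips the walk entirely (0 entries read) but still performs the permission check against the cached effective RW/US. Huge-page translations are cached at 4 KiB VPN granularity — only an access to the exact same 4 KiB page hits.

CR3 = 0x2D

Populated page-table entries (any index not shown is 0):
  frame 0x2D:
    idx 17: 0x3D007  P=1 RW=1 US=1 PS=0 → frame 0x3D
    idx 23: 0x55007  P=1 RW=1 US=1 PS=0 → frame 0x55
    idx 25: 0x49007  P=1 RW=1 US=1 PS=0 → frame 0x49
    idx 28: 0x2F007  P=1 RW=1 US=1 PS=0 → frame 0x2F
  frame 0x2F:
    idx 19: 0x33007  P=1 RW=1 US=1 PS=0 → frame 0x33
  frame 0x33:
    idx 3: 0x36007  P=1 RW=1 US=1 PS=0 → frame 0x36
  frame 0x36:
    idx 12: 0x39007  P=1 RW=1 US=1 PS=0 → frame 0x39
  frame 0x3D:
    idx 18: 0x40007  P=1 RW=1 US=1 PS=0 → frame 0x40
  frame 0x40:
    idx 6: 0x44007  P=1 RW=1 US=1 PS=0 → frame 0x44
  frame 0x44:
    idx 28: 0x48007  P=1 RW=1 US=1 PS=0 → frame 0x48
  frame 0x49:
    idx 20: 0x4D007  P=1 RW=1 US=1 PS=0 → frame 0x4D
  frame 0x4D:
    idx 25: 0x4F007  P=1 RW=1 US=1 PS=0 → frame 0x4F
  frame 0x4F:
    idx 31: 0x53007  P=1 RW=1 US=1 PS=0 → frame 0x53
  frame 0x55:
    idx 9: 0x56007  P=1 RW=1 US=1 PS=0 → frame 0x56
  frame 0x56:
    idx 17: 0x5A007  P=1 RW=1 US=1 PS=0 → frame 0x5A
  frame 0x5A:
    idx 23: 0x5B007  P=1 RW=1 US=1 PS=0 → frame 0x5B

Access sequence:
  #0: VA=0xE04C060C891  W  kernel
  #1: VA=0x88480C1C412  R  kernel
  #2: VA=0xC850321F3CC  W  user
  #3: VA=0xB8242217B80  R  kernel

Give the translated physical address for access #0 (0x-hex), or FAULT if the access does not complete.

Trace:
#0 VA=0xE04C060C891 (w,kernel):
  [0] read 0x2D idx=28: raw=0x2F007 flags P=1 W=1 U=1 S=0
  [1] read 0x2F idx=19: raw=0x33007 flags P=1 W=1 U=1 S=0
  [2] read 0x33 idx=3: raw=0x36007 flags P=1 W=1 U=1 S=0
  [3] read 0x36 idx=12: raw=0x39007 flags P=1 W=1 U=1 S=0
  → PA=0x39891  (4 entries read)
#1 VA=0x88480C1C412 (r,kernel):
  [0] read 0x2D idx=17: raw=0x3D007 flags P=1 W=1 U=1 S=0
  [1] read 0x3D idx=18: raw=0x40007 flags P=1 W=1 U=1 S=0
  [2] read 0x40 idx=6: raw=0x44007 flags P=1 W=1 U=1 S=0
  [3] read 0x44 idx=28: raw=0x48007 flags P=1 W=1 U=1 S=0
  → PA=0x48412  (4 entries read)
#2 VA=0xC850321F3CC (w,user):
  [0] read 0x2D idx=25: raw=0x49007 flags P=1 W=1 U=1 S=0
  [1] read 0x49 idx=20: raw=0x4D007 flags P=1 W=1 U=1 S=0
  [2] read 0x4D idx=25: raw=0x4F007 flags P=1 W=1 U=1 S=0
  [3] read 0x4F idx=31: raw=0x53007 flags P=1 W=1 U=1 S=0
  → PA=0x533CC  (4 entries read)
#3 VA=0xB8242217B80 (r,kernel):
  [0] read 0x2D idx=23: raw=0x55007 flags P=1 W=1 U=1 S=0
  [1] read 0x55 idx=9: raw=0x56007 flags P=1 W=1 U=1 S=0
  [2] read 0x56 idx=17: raw=0x5A007 flags P=1 W=1 U=1 S=0
  [3] read 0x5A idx=23: raw=0x5B007 flags P=1 W=1 U=1 S=0
  → PA=0x5BB80  (4 entries read)

Access #0 PA: 0x39891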